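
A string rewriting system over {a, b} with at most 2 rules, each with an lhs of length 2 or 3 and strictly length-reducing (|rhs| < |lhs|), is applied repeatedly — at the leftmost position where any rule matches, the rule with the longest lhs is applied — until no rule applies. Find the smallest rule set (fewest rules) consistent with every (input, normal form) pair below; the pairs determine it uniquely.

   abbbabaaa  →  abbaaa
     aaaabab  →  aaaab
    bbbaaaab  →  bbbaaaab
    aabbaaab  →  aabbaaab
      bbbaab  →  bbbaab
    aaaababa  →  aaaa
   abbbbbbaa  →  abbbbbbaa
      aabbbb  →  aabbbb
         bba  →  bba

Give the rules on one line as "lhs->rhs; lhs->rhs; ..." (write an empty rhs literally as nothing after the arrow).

  | abbbabaaa => abbaaa
  | aaaabab => aaaab
  | bbbaaaab
  | aabbaaab

aba->a; bab->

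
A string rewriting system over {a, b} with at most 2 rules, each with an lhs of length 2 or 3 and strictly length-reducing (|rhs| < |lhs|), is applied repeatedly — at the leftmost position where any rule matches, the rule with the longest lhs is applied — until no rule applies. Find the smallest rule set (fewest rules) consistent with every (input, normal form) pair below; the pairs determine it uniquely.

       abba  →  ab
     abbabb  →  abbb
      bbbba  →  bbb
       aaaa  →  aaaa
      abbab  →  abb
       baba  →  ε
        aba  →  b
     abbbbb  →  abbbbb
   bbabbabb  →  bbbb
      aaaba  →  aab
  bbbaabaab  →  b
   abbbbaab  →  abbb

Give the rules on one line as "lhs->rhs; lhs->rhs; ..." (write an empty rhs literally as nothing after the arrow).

aba->b; ba->

  | abba => ab
  | abbabb => abbb
  | bbbba => bbb
  | aaaa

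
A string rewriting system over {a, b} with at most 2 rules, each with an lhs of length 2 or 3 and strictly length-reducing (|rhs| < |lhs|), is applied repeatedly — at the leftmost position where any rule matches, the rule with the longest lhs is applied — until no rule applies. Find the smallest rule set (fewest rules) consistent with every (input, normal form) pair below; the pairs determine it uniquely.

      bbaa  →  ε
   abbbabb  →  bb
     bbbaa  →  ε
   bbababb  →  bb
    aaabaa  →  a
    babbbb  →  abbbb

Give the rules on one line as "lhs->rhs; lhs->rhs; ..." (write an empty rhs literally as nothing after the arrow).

  | bbaa => baa => aa => ε
  | abbbabb => abbabb => ababb => aabb => bb
  | bbbaa => bbaa => baa => aa => ε
  | bbababb => bababb => ababb => aabb => bb

aa->; ba->a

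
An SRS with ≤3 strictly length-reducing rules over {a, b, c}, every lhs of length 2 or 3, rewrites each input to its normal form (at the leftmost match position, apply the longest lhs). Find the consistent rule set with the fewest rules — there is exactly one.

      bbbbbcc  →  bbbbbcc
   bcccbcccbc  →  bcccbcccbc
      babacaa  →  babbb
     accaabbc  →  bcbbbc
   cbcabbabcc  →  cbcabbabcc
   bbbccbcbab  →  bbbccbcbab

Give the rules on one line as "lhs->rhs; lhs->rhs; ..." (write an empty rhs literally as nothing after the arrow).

  | bbbbbcc
  | bcccbcccbc
  | babacaa => babbaa => babbb
  | accaabbc => bcaabbc => bcbbbc

aa->b; ac->b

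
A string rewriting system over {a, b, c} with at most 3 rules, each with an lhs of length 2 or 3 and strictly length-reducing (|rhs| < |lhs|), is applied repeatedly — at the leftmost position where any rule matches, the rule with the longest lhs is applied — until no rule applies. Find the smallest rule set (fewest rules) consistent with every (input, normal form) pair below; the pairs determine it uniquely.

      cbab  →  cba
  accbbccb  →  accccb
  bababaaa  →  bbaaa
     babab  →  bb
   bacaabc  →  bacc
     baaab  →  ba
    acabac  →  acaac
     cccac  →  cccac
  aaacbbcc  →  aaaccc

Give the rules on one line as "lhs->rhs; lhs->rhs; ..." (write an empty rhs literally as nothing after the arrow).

  | cbab => cba
  | accbbccb => accbccb => accccb
  | bababaaa => baabaaa => bbaaa
  | babab => baab => bb

aab->b; ab->a; bc->c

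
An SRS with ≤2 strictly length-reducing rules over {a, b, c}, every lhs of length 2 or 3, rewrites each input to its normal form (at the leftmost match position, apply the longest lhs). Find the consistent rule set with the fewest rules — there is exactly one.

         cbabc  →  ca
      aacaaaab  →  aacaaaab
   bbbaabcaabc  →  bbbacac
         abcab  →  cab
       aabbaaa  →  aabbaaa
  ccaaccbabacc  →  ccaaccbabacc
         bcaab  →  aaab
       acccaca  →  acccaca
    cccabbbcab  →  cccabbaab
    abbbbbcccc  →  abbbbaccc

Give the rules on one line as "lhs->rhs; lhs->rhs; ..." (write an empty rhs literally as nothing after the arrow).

  | cbabc => cbc => ca
  | aacaaaab
  | bbbaabcaabc => bbbacaabc => bbbacac
  | abcab => cab

abc->c; bc->a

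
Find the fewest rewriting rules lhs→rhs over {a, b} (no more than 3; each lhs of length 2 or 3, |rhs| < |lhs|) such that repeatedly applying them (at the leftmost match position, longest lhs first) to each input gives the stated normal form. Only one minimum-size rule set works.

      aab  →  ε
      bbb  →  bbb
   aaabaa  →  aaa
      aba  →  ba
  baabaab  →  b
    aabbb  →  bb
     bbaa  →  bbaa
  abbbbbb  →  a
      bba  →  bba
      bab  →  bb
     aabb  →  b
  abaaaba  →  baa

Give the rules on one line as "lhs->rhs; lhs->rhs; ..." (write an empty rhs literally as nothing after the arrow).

  | aab => ε
  | bbb
  | aaabaa => aaa
  | aba => ba

aab->; ab->b; abb->a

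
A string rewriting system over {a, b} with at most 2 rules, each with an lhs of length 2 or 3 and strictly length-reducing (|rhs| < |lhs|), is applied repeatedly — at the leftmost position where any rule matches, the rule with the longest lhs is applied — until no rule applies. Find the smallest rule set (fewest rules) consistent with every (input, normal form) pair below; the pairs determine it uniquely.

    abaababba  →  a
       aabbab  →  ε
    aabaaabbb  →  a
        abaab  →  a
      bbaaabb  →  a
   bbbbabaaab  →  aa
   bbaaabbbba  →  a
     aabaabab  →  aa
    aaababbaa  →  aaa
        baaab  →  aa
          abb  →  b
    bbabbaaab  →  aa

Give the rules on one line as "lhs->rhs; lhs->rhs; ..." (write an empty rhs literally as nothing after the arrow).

  | abaababba => aababba => aabba => aba => a
  | aabbab => abab => ab => ε
  | aabaaabbb => aaaabbb => aaabb => aab => a
  | abaab => aab => a

ab->; ba->a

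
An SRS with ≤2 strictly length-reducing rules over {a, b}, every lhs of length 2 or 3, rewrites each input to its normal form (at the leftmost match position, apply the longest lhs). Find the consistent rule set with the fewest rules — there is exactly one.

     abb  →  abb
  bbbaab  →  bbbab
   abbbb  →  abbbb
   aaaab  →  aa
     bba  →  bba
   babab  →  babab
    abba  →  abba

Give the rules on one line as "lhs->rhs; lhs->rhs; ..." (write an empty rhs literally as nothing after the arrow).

aab->; baa->ba

  | abb
  | bbbaab => bbbab
  | abbbb
  | aaaab => aa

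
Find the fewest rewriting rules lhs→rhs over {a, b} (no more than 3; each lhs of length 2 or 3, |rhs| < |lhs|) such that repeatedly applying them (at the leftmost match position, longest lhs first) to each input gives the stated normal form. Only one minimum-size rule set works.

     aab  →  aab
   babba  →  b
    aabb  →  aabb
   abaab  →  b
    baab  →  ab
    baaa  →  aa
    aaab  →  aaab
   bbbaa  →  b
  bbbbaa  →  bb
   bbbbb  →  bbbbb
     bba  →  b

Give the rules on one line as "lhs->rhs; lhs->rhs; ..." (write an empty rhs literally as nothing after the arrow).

aba->b; ba->

  | aab
  | babba => bba => b
  | aabb
  | abaab => bab => b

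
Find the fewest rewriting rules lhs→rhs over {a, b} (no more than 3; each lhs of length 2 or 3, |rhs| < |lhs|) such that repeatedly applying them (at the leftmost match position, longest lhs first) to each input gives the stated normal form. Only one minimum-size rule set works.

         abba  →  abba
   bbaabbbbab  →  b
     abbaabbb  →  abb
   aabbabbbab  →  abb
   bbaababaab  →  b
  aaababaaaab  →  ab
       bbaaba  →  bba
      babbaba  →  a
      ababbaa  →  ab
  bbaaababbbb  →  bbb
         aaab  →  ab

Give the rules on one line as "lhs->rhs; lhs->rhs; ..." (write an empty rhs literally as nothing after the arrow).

aa->; aab->aa; bab->

  | abba
  | bbaabbbbab => bbaabbbab => bbaabbab => bbaabab => bbaaab => bbab => b
  | abbaabbb => abbaabb => abbaab => abbaa => abb
  | aabbabbbab => aababbbab => aaabbbab => abbbab => abb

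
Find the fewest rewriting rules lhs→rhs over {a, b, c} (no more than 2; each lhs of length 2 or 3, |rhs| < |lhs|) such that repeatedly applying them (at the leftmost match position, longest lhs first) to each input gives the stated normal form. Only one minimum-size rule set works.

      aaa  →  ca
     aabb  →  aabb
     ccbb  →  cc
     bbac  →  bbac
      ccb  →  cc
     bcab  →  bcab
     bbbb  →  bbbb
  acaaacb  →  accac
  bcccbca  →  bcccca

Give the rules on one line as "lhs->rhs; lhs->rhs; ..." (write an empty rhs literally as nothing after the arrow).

aaa->ca; cb->c

  | aaa => ca
  | aabb
  | ccbb => ccb => cc
  | bbac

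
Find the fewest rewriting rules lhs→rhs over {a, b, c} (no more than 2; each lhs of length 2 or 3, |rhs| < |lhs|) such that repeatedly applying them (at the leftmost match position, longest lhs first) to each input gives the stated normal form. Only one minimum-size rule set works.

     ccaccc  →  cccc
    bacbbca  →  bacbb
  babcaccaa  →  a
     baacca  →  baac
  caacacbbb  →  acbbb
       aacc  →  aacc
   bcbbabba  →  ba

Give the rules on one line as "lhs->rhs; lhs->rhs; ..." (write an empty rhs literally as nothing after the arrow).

  | ccaccc => cccc
  | bacbbca => bacbb
  | babcaccaa => acaccaa => accaa => aca => a
  | baacca => baac

bab->a; ca->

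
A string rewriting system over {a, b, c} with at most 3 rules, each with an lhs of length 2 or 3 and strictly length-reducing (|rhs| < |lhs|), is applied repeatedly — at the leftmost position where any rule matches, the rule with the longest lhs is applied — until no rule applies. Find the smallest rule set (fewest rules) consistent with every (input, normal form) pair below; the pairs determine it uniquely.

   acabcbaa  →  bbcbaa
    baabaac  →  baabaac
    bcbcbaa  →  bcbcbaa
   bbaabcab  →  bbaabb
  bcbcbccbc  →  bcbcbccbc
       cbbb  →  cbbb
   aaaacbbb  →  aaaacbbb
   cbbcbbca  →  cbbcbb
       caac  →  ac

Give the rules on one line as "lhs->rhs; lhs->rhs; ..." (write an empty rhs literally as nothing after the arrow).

aca->b; ca->

  | acabcbaa => bbcbaa
  | baabaac
  | bcbcbaa
  | bbaabcab => bbaabb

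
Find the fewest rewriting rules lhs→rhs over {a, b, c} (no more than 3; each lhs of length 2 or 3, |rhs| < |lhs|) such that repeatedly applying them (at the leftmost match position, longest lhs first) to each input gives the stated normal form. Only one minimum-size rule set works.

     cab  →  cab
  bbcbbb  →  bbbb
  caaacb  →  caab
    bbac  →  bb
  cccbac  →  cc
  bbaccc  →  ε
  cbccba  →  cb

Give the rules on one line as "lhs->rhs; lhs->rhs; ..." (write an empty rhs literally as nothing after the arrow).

  | cab
  | bbcbbb => bbbb
  | caaacb => caab
  | bbac => bb

ac->; bc->; cba->b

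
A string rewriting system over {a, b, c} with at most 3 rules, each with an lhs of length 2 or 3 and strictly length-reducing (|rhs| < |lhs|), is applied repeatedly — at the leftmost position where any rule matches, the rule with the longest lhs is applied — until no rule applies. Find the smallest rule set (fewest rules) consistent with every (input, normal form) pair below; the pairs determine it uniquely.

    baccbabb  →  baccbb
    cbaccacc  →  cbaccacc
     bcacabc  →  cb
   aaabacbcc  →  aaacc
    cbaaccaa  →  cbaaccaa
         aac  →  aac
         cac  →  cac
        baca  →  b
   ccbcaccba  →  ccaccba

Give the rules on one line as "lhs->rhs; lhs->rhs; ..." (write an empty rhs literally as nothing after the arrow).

ab->; aca->cb; bc->

  | baccbabb => baccbb
  | cbaccacc
  | bcacabc => acabc => cbbc => cb
  | aaabacbcc => aaacbcc => aaacc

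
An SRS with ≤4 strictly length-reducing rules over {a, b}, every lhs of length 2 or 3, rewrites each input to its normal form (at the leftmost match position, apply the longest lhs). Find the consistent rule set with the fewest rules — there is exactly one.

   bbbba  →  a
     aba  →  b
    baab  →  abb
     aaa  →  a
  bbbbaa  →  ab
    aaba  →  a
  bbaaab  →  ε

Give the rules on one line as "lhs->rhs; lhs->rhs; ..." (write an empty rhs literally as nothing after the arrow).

  | bbbba => bbba => bba => ba => a
  | aba => aa => b
  | baab => abb
  | aaa => ba => a

aa->b; aab->; ba->a; baa->ab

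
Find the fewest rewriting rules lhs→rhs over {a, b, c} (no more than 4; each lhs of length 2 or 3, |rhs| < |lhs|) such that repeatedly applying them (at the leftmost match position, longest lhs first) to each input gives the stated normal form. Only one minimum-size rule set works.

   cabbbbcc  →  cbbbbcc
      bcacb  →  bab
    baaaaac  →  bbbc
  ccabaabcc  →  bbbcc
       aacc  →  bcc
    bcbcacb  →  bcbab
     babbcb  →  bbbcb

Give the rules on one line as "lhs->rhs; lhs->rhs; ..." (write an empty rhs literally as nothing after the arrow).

aa->b; abb->bb; ac->c; ccb->ab

  | cabbbbcc => cbbbbcc
  | bcacb => bccb => bab
  | baaaaac => bbaaac => bbbac => bbbc
  | ccabaabcc => ccabbbcc => ccbbbcc => abbbcc => bbbcc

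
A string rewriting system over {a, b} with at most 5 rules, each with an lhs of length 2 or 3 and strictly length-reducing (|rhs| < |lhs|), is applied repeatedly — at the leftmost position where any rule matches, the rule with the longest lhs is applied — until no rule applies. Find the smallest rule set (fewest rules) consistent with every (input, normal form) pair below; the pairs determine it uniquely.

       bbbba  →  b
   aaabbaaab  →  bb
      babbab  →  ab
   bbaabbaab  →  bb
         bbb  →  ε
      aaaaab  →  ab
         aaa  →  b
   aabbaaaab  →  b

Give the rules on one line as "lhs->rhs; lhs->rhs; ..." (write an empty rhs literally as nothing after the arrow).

aa->b; ba->b; baa->; bbb->

  | bbbba => ba => b
  | aaabbaaab => babbaaab => bbbaaab => aaab => bab => bb
  | babbab => bbbab => ab
  | bbaabbaab => bbbaab => aab => bb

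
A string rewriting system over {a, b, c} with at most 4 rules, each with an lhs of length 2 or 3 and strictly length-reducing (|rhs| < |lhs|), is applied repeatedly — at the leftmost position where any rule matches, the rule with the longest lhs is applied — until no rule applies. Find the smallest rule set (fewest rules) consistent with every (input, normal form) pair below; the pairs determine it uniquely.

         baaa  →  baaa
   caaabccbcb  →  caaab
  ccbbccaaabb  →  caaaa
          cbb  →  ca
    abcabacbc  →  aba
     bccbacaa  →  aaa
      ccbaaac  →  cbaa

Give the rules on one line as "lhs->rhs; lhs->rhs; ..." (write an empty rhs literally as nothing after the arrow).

  | baaa
  | caaabccbcb => caaabcbcb => caaabbcb => caaaacb => caaab
  | ccbbccaaabb => cbbccaaabb => caccaaabb => ccaaabb => caaabb => caaaa
  | cbb => ca

ac->; bb->a; bc->b; cc->c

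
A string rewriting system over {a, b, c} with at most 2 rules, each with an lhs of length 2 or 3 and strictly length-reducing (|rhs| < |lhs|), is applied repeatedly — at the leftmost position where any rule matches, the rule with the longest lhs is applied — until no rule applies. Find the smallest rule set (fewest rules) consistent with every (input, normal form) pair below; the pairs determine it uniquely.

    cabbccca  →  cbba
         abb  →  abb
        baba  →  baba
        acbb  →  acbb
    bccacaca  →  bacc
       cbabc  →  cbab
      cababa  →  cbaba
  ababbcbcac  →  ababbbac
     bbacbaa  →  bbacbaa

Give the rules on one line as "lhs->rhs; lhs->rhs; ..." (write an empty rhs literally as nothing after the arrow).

  | cabbccca => cbbccca => cbbcca => cbbca => cbba
  | abb
  | baba
  | acbb

bc->b; ca->c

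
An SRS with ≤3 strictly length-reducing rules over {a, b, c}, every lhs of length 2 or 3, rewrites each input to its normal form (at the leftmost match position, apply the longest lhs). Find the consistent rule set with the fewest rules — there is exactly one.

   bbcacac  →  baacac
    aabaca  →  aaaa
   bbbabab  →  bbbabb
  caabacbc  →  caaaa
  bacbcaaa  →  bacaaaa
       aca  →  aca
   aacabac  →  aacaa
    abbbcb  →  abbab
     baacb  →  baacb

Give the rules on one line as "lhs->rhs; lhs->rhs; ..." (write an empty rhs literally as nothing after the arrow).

aba->ab; bc->a

  | bbcacac => baacac
  | aabaca => aabca => aaaa
  | bbbabab => bbbabb
  | caabacbc => caabcbc => caaabc => caaaa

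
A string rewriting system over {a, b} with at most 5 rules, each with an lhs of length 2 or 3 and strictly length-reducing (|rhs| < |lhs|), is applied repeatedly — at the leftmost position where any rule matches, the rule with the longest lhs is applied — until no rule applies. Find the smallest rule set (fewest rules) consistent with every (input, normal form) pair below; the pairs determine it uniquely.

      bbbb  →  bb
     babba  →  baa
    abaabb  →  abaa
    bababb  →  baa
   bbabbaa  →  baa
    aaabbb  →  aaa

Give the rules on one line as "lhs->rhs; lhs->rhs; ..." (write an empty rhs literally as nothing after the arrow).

  | bbbb => bb
  | babba => baba => baa
  | abaabb => abaab => abaa
  | bababb => baabb => baab => baa

aab->aa; bab->ba; bba->b; bbb->b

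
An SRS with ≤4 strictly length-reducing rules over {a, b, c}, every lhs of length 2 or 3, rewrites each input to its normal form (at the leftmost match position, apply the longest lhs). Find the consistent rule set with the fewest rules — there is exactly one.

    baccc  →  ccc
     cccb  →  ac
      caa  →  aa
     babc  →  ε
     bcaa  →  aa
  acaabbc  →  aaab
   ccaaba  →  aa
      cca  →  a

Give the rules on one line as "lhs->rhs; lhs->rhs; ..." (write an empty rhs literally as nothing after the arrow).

  | baccc => ccc
  | cccb => cac => ac
  | caa => aa
  | babc => bc => ε

ba->; bc->; ca->a; ccb->ac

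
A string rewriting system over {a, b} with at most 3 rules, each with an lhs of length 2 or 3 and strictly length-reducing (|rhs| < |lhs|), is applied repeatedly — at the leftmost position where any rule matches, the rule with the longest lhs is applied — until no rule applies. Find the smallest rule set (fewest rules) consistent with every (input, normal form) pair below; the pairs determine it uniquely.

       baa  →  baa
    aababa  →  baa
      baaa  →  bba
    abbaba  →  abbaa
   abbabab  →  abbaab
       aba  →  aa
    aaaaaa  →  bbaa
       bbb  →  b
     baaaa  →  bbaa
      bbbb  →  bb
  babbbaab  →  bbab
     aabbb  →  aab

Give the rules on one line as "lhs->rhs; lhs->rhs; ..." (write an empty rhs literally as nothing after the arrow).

aaa->ba; aba->aa; bbb->b

  | baa
  | aababa => aaaba => baba => baa
  | baaa => bba
  | abbaba => abbaa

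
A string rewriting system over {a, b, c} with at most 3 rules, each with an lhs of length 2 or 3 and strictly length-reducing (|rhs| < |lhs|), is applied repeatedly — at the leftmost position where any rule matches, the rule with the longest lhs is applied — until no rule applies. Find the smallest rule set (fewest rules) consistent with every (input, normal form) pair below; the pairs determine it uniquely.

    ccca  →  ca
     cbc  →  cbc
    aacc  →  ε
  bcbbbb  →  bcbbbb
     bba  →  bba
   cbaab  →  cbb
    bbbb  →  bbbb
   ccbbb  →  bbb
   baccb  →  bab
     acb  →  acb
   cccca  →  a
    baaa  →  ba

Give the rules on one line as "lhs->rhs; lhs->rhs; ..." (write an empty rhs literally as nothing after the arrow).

  | ccca => ca
  | cbc
  | aacc => cc => ε
  | bcbbbb

aa->; cc->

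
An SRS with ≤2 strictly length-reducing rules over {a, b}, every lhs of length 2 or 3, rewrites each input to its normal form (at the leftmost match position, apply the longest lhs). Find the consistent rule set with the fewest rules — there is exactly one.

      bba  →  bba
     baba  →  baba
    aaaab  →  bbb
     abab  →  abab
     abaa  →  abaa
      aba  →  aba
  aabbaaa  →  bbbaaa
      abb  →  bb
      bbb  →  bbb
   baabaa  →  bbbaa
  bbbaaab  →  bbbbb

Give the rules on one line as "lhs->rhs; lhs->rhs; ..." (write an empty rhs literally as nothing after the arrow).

  | bba
  | baba
  | aaaab => aabb => bbb
  | abab

aab->bb; abb->bb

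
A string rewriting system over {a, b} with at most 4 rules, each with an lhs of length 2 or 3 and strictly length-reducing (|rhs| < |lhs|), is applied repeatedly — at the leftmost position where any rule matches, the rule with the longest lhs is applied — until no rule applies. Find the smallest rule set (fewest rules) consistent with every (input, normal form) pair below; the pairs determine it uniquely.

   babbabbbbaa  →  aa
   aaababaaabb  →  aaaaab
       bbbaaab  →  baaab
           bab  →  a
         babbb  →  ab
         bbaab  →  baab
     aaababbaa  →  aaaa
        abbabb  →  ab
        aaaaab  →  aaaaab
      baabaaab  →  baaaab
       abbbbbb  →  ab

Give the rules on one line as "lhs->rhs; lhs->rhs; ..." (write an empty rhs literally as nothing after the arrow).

  | babbabbbbaa => ababbbbaa => abbbbaa => abbbaa => abbaa => abaa => aa
  | aaababaaabb => aaabaaabb => aaaaabb => aaaaab
  | bbbaaab => bbaaab => baaab
  | bab => a

aba->a; bab->a; bb->b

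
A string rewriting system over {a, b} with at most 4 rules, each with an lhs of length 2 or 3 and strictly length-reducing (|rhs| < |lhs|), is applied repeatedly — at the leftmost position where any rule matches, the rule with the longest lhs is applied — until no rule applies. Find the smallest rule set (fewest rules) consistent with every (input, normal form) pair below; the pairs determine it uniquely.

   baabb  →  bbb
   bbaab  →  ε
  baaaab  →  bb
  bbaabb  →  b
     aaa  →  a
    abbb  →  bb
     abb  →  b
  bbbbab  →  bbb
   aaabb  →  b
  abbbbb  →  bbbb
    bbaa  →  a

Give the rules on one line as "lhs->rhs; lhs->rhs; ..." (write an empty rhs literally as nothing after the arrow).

aa->; ab->; bba->

  | baabb => bbb
  | bbaab => ab => ε
  | baaaab => baab => bb
  | bbaabb => abb => b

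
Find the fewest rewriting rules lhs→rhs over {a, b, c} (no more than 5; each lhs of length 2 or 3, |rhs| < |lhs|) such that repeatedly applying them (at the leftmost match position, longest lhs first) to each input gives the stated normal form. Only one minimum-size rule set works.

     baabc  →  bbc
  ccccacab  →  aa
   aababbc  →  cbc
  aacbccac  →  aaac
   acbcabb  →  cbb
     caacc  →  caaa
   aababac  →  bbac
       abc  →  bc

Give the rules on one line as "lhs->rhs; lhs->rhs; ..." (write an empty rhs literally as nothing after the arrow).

ab->b; acb->; bbb->cb; cc->a

  | baabc => babc => bbc
  | ccccacab => accacab => aaacab => aaacb => aa
  | aababbc => ababbc => babbc => bbbc => cbc
  | aacbccac => accac => aaac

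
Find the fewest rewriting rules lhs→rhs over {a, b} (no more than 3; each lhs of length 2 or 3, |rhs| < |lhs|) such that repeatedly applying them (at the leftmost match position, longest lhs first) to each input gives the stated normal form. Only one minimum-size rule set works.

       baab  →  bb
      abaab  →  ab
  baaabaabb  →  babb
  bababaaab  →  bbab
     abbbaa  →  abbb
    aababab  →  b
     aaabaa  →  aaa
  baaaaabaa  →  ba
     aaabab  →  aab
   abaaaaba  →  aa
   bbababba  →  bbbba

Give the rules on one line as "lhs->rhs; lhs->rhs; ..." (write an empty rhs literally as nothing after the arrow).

aba->; baa->b

  | baab => bb
  | abaab => ab
  | baaabaabb => babaabb => babb
  | bababaaab => bbaaab => bbab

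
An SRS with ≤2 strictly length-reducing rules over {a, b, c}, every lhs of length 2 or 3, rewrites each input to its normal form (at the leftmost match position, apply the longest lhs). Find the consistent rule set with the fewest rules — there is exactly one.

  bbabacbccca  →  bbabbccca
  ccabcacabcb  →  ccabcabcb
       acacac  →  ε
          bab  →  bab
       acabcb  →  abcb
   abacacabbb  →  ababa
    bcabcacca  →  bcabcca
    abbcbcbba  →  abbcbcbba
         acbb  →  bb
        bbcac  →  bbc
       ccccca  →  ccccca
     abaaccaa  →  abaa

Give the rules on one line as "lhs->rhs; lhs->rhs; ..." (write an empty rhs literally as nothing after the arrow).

  | bbabacbccca => bbabbccca
  | ccabcacabcb => ccabcabcb
  | acacac => acac => ac => ε
  | bab

ac->; bbb->ba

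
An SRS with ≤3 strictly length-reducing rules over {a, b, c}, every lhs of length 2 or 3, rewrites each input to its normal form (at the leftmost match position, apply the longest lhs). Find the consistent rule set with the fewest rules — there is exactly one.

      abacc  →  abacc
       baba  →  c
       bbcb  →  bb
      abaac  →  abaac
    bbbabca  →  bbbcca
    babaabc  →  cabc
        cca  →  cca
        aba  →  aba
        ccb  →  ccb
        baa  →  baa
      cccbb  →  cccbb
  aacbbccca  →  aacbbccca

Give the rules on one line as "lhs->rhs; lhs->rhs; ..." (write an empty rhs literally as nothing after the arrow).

bab->bc; bca->c; bcb->b

  | abacc
  | baba => bca => c
  | bbcb => bb
  | abaac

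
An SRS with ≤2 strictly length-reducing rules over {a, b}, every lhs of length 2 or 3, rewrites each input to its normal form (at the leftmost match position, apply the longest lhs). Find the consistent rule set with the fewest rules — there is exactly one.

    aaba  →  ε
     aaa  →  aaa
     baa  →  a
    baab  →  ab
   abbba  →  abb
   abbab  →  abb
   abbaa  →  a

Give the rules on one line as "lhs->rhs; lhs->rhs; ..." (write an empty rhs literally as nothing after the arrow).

aab->b; ba->

  | aaba => ba => ε
  | aaa
  | baa => a
  | baab => ab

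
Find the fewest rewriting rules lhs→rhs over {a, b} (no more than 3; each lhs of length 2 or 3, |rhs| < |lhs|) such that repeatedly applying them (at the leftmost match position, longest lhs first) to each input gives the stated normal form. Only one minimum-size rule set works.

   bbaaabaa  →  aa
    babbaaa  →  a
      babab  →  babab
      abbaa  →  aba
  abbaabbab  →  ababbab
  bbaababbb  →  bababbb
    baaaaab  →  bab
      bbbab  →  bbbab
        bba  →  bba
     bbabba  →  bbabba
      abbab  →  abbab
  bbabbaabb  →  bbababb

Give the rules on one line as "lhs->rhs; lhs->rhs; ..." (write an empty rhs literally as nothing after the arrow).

aaa->b; baa->a

  | bbaaabaa => baabaa => abaa => aa
  | babbaaa => babaa => baa => a
  | babab
  | abbaa => aba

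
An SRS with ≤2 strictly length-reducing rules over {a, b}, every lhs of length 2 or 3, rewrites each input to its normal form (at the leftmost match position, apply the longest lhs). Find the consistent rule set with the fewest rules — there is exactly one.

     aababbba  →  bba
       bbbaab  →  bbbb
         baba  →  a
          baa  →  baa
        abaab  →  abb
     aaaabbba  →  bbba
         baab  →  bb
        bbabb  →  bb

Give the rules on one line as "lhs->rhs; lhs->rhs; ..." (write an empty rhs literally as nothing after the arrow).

aab->b; bab->

  | aababbba => babbba => bba
  | bbbaab => bbbb
  | baba => a
  | baa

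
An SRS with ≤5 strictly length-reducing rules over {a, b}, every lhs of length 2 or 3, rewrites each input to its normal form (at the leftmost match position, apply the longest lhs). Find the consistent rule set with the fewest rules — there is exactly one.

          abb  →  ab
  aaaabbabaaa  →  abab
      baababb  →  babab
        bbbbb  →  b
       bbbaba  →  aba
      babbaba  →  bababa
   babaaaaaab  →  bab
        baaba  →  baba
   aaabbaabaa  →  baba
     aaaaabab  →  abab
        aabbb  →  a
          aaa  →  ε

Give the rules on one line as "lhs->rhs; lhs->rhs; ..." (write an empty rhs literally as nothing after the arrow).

  | abb => ab
  | aaaabbabaaa => abbabaaa => ababaaa => abab
  | baababb => bababb => babab
  | bbbbb => bb => b

aa->a; aaa->; bb->b; bbb->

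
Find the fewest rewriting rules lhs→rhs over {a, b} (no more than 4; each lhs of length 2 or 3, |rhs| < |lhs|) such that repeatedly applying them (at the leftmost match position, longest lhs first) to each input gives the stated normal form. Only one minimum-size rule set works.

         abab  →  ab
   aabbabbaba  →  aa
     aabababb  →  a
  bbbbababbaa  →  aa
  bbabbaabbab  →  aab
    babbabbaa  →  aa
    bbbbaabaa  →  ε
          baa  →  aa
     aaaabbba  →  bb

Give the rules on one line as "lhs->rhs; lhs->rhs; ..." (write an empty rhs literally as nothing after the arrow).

aaa->b; abb->; ba->; baa->aa

  | abab => ab
  | aabbabbaba => aabbaba => aaba => aa
  | aabababb => aababb => aabb => a
  | bbbbababbaa => bbbbabbaa => bbbbbaa => bbbbaa => bbbaa => bbaa => baa => aa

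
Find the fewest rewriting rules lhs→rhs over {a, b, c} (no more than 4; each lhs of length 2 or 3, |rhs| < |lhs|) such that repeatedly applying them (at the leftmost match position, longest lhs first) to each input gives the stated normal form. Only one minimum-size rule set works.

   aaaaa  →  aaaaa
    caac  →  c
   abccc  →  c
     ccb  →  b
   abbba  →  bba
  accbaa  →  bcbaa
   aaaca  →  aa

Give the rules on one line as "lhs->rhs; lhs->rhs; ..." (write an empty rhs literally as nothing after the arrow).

ab->; ac->b; cc->

  | aaaaa
  | caac => cab => c
  | abccc => ccc => c
  | ccb => b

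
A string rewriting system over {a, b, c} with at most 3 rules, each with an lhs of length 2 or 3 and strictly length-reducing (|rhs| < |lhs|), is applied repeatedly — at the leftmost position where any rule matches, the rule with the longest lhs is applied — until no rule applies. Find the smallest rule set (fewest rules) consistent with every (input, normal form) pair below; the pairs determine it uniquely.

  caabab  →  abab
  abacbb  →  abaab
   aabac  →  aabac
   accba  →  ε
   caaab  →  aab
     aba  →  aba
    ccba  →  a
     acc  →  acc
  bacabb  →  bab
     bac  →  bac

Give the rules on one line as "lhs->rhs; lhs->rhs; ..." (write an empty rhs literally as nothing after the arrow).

  | caabab => abab
  | abacbb => abaab
  | aabac
  | accba => acaa => ca => ε

aca->c; ca->; cb->a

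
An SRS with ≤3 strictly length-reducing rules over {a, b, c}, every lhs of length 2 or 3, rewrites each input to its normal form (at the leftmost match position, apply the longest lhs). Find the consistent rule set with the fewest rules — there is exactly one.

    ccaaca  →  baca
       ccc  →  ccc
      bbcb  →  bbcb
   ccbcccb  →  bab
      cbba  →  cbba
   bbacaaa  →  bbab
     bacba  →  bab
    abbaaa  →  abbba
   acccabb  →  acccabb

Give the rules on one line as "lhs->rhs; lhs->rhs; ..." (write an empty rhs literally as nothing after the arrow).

aa->b; cba->b; ccb->ba

  | ccaaca => ccbca => baca
  | ccc
  | bbcb
  | ccbcccb => bacccb => bacba => bab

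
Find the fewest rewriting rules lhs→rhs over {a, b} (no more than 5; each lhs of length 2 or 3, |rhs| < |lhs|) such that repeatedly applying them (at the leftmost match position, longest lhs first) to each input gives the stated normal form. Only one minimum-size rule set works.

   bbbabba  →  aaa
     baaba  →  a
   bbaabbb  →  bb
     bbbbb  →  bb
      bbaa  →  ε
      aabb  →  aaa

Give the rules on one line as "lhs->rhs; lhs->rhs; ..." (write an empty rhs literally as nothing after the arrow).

  | bbbabba => abba => aaa
  | baaba => aba => a
  | bbaabbb => babbb => bb
  | bbbbb => bb

abb->aa; ba->; bab->; bbb->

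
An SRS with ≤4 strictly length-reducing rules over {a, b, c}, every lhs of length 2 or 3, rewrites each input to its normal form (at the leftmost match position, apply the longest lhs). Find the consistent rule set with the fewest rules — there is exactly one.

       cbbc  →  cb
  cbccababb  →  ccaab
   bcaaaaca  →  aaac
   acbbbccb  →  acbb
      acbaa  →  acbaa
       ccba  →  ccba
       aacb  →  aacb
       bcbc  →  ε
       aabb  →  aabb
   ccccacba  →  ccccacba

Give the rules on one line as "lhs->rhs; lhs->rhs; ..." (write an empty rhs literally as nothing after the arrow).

  | cbbc => cb
  | cbccababb => ccababb => ccaab
  | bcaaaaca => aaaaca => aaac
  | acbbbccb => acbbcb => acbb

aca->c; bab->a; bc->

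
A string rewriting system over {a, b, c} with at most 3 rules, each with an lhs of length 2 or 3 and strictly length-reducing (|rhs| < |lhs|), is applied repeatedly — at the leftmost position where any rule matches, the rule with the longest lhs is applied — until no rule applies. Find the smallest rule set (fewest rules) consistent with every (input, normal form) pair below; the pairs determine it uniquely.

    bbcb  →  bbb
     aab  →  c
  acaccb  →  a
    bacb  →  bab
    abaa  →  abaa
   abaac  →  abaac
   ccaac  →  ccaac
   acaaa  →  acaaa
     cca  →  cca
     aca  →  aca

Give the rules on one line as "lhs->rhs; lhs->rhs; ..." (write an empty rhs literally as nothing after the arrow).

  | bbcb => bbb
  | aab => c
  | acaccb => acacb => acab => a
  | bacb => bab

aab->c; cab->; cb->b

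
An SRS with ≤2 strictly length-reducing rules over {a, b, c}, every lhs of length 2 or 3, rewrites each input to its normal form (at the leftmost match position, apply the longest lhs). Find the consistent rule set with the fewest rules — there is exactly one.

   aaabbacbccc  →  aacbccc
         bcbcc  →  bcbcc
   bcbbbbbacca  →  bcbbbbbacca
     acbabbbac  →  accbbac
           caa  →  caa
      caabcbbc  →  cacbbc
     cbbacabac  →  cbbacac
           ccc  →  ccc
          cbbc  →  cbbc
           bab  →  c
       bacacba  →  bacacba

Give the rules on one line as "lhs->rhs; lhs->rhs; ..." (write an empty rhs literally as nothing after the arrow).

ab->; bab->c

  | aaabbacbccc => aabacbccc => aacbccc
  | bcbcc
  | bcbbbbbacca
  | acbabbbac => accbbac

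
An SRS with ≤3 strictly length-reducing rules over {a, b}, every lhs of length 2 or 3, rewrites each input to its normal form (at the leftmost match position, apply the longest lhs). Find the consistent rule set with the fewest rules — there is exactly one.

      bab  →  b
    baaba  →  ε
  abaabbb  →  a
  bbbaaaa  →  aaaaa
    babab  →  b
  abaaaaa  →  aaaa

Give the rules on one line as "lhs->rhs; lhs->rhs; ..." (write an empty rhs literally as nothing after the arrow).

ab->b; ba->; bbb->a

  | bab => b
  | baaba => aba => ba => ε
  | abaabbb => baabbb => abbb => bbb => a
  | bbbaaaa => aaaaa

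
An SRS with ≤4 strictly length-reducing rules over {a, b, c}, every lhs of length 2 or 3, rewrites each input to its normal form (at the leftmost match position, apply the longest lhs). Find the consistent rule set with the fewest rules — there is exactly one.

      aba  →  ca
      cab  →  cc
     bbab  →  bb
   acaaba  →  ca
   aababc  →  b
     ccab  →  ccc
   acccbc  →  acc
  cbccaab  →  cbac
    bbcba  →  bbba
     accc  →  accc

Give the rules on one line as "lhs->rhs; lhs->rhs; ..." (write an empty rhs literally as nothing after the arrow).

  | aba => ca
  | cab => cc
  | bbab => bbc => bb
  | acaaba => aba => ca

ab->c; aca->; bc->b; ccb->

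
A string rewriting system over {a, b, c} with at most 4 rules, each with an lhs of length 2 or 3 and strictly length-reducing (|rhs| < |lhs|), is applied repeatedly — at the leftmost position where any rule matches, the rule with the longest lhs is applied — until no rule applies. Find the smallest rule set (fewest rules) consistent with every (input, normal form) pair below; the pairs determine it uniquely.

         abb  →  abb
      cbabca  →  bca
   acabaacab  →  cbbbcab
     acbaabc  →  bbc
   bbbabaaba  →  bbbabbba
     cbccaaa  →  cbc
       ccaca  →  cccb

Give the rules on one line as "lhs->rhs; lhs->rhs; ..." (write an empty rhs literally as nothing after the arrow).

  | abb
  | cbabca => bca
  | acabaacab => cbbaacab => cbbbcab
  | acbaabc => aabc => bbc

aa->b; aca->cb; cba->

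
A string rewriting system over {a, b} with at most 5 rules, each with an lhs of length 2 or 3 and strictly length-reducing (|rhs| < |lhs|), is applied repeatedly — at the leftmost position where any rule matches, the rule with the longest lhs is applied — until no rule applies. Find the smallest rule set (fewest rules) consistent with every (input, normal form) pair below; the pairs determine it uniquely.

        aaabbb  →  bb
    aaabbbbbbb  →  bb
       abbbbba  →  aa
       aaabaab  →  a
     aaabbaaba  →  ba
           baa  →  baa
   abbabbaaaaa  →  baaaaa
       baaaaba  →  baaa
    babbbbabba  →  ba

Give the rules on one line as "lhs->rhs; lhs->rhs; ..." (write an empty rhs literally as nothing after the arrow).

  | aaabbb => abb => bb
  | aaabbbbbbb => abbbbbb => bbbbbb => bbbbb => bbbb => bbb => bb
  | abbbbba => bbbbba => bbbba => bbba => bba => aa
  | aaabaab => aaab => a

aab->; ab->b; bba->aa; bbb->bb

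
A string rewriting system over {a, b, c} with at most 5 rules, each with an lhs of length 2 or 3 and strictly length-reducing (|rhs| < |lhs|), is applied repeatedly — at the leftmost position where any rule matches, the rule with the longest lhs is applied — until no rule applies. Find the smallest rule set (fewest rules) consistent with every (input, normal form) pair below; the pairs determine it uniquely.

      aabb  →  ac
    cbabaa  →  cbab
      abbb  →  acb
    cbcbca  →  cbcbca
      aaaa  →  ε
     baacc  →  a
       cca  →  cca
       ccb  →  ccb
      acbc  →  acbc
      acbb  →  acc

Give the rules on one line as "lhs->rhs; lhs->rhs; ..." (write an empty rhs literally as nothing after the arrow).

aa->; aab->ab; bb->c; bcc->a

  | aabb => abb => ac
  | cbabaa => cbab
  | abbb => acb
  | cbcbca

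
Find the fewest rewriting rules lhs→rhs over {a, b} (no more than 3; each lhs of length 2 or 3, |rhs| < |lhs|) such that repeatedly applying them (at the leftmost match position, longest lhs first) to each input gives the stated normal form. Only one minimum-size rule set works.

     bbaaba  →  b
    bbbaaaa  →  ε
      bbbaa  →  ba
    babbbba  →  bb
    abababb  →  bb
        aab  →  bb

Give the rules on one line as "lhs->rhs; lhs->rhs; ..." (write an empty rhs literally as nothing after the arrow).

  | bbaaba => aba => aa => b
  | bbbaaaa => baaa => bba => ε
  | bbbaa => ba
  | babbbba => babbba => babba => baba => baa => bb

aa->b; ab->a; bba->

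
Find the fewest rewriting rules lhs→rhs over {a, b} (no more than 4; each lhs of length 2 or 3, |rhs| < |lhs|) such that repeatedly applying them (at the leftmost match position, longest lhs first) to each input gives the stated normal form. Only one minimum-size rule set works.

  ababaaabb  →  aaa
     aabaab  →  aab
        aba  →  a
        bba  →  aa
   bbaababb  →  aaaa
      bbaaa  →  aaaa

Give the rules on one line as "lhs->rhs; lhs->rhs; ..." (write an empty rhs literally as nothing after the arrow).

  | ababaaabb => abaaabb => aabb => aaa
  | aabaab => aab
  | aba => a
  | bba => aa

ba->; baa->; bb->a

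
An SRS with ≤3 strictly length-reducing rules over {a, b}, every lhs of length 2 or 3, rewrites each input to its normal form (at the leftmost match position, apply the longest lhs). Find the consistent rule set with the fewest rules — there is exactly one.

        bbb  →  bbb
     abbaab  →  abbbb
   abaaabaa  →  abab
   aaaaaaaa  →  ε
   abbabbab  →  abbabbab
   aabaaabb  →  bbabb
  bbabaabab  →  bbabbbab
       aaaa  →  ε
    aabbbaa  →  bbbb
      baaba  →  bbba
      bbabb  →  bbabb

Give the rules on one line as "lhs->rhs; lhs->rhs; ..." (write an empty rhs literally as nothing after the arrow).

aa->; aab->bb

  | bbb
  | abbaab => abbbb
  | abaaabaa => ababaa => abab
  | aaaaaaaa => aaaaaa => aaaa => aa => ε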